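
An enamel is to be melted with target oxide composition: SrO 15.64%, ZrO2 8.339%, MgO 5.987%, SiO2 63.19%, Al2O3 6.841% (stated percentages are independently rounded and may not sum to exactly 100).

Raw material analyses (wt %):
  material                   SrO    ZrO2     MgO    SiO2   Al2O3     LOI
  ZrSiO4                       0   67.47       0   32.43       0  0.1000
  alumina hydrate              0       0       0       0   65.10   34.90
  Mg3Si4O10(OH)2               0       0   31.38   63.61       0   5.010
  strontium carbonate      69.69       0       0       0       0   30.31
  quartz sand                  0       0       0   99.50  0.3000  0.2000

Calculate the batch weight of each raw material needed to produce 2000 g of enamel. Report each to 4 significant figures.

Batch per 2000 g enamel:
  ZrSiO4: 247.2 g
  alumina hydrate: 205.8 g
  Mg3Si4O10(OH)2: 381.6 g
  strontium carbonate: 448.8 g
  quartz sand: 945.6 g
Total batch = 2229 g; LOI loss = 229.1 g; yield = 89.72%

Each numeric step holds full float precision all the way through; in-progress results are printed with 4-significant-digit rounding in the working; every reported number is rounded exactly once. The derived quantities, including LOI, glass mass, the totals, the five compositions, yield, are carried starting from the weights for 2000 g of glass at exact precision as set out in either problem or answer.
The oxide mass targets at 2000 g enamel:
  SrO: 15.64% × 2000 = 312.8 g
  ZrO2: 8.339% × 2000 = 166.8 g
  MgO: 5.987% × 2000 = 119.7 g
  SiO2: 63.19% × 2000 = 1264 g
  Al2O3: 6.841% × 2000 = 136.8 g
Per-oxide balance check per the reported batch figures, per the basis as stated (sums match the target masses modulo rounding of the values):
  SrO: 448.8·0.6969 = 312.8 g (target 312.8 g)
  ZrO2: 247.2·0.6747 = 166.8 g (target 166.8 g)
  MgO: 381.6·0.3138 = 119.7 g (target 119.7 g)
  SiO2: 247.2·0.3243 + 381.6·0.6361 + 945.6·0.9950 = 1264 g (target 1264 g)
  Al2O3: 205.8·0.6510 + 945.6·0.003000 = 136.8 g (target 136.8 g)
Mass balance on the glass: total charge less LOI = 2000 g (targets for the oxides total 2000 g; basis as stated: 2000 g — rounding explains the deltas).
Adding the batch up: Σ batch = 2229 g; Σ batch·LOI gives LOI loss = 229.1 g; yield, glass over the total, = 89.72%.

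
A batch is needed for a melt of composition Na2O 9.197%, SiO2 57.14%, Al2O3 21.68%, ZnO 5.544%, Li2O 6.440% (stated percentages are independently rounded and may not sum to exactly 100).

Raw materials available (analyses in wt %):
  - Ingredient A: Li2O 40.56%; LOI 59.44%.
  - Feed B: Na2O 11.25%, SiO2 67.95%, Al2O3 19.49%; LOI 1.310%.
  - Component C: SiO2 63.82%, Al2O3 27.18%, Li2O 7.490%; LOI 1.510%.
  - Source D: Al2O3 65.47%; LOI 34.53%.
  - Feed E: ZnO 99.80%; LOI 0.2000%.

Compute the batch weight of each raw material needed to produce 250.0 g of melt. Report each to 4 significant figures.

Working values are displayed rounded off to 4 significant digits in the working — all arithmetic runs at full precision in all steps. Each reported value is rounded a single time; derived quantities are re-derived in full float precision (totals, ignition loss, net glass mass, the yield, the five compositions) using the weight values at 250.0 g of glass as quoted within question or answer.
Target masses of each oxide per 250.0 g melt:
  Na2O: 9.197% × 250.0 = 22.99 g
  SiO2: 57.14% × 250.0 = 142.8 g
  Al2O3: 21.68% × 250.0 = 54.20 g
  ZnO: 5.544% × 250.0 = 13.86 g
  Li2O: 6.440% × 250.0 = 16.10 g
Verifying the oxide balance using the reported weights, against the basis in use (sum by sum, the targets are met exact up to rounding of places):
  Na2O: 204.4·0.1125 = 23.00 g (target 22.99 g)
  SiO2: 204.4·0.6795 + 6.229·0.6382 = 142.9 g (target 142.8 g)
  Al2O3: 204.4·0.1949 + 6.229·0.2718 + 19.36·0.6547 = 54.21 g (target 54.20 g)
  ZnO: 13.89·0.9980 = 13.86 g (target 13.86 g)
  Li2O: 38.54·0.4056 + 6.229·0.07490 = 16.10 g (target 16.10 g)
Glass-mass sanity pass: total charge less LOI = 250.0 g (oxide target masses add up to 250.0 g; stated basis 250.0 g — deltas are rounding alone).
Batch total: Σ batch = 282.4 g; Σ batch·LOI gives LOI loss = 32.39 g; yield = glass ÷ total batch = 88.53%.

Batch per 250.0 g melt:
  Ingredient A: 38.54 g
  Feed B: 204.4 g
  Component C: 6.229 g
  Source D: 19.36 g
  Feed E: 13.89 g
Total batch = 282.4 g; LOI loss = 32.39 g; yield = 88.53%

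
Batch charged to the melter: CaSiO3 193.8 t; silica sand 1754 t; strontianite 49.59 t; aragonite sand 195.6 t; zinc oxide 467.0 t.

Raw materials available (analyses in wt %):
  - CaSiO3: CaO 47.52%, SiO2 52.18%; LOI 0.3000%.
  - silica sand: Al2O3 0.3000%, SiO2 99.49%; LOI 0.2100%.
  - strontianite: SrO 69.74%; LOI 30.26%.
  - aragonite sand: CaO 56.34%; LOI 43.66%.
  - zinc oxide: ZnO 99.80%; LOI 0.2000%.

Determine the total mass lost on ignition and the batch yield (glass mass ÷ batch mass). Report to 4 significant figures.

The whole derivation keeps full float precision in every operation — in-progress results are printed with 4-significant-figure rounding in the working — exactly one rounding lands on each reported result — the derived quantities are rebuilt in full float precision (glass mass, totals, five oxide percentages, ignition loss, the yield) using the weight values on 2554 t of glass exactly as shown in the problem or the answer.
Ignition loss by material:
  CaSiO3: 193.8 × 0.003000 = 0.5814 t
  silica sand: 1754 × 0.002100 = 3.683 t
  strontianite: 49.59 × 0.3026 = 15.01 t
  aragonite sand: 195.6 × 0.4366 = 85.40 t
  zinc oxide: 467.0 × 0.002000 = 0.9340 t
Total LOI = 105.6 t
Glass = batch − LOI = 2660 − 105.6 = 2554 t

LOI loss = 105.6 t; glass = 2554 t; yield = 96.03%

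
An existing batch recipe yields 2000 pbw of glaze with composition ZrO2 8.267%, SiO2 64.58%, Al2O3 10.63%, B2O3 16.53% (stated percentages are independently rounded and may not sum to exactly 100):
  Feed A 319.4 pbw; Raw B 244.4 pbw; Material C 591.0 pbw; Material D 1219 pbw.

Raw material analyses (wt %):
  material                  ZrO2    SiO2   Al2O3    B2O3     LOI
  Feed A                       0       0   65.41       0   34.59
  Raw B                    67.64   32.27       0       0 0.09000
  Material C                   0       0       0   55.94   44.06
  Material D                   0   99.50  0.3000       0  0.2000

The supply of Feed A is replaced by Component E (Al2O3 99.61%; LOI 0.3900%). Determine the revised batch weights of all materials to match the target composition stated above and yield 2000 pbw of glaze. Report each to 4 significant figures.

Revised batch per 2000 pbw glaze:
  Component E: 209.8 pbw
  Raw B: 244.4 pbw
  Material C: 591.0 pbw
  Material D: 1219 pbw
Total batch = 2264 pbw; LOI loss = 263.9 pbw

Values along the way are printed rounded off to 4 significant digits as written. Full float precision is maintained all the way through. Each reported value receives exactly one rounding — derived quantities (net glass mass, the totals, four oxide percentages, ignition loss, the yield) are re-derived at full float precision from the weighed amounts on 2000 pbw of glass, exactly as shown in the problem or answer text.
Oxide mass targets, per 2000 pbw glaze:
  ZrO2: 8.267% × 2000 = 165.3 pbw
  SiO2: 64.58% × 2000 = 1292 pbw
  Al2O3: 10.63% × 2000 = 212.6 pbw
  B2O3: 16.53% × 2000 = 330.6 pbw
A balance pass over the oxides, given the weights on record, relative to the basis at hand (sum by sum, the targets are met given rounding of the digits):
  ZrO2: 244.4·0.6764 = 165.3 pbw (target 165.3 pbw)
  SiO2: 244.4·0.3227 + 1219·0.9950 = 1292 pbw (target 1292 pbw)
  Al2O3: 209.8·0.9961 + 1219·0.003000 = 212.6 pbw (target 212.6 pbw)
  B2O3: 591.0·0.5594 = 330.6 pbw (target 330.6 pbw)
The glass-mass cross-check: batch total minus LOI = 2000 pbw (oxide target masses add up to 2000 pbw; basis as stated: 2000 pbw — deltas are rounding alone).
Summing the batch: Σ batch = 2264 pbw; LOI loss = Σ batch·LOI = 263.9 pbw; yield: glass divided by total = 88.35%.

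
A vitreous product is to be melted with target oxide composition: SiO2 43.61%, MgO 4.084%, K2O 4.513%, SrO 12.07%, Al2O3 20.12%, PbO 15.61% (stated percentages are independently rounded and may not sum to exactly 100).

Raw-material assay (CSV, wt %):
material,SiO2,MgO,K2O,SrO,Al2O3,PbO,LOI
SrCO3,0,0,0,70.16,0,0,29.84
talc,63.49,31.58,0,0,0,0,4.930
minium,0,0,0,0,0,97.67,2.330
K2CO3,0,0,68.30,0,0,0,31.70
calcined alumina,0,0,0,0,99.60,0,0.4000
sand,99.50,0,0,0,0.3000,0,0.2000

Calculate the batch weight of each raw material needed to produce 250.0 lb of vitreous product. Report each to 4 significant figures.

Batch per 250.0 lb vitreous product:
  SrCO3: 43.01 lb
  talc: 32.33 lb
  minium: 39.96 lb
  K2CO3: 16.52 lb
  calcined alumina: 50.23 lb
  sand: 88.94 lb
Total batch = 271.0 lb; LOI loss = 20.97 lb; yield = 92.26%

Rounding to 4 significant figures applies to every mid-chain value as printed; all internal work maintains full float precision through every step; each reported figure includes exactly one rounding — all derived quantities (six oxide percentages, the totals, LOI, net glass mass, the yield) are carried at full float precision using the weight values for 250.0 lb of glass as given in question or answer.
The oxide mass targets at 250.0 lb vitreous product:
  SiO2: 43.61% × 250.0 = 109.0 lb
  MgO: 4.084% × 250.0 = 10.21 lb
  K2O: 4.513% × 250.0 = 11.28 lb
  SrO: 12.07% × 250.0 = 30.18 lb
  Al2O3: 20.12% × 250.0 = 50.30 lb
  PbO: 15.61% × 250.0 = 39.02 lb
Checking each oxide sum applying the batch weights above, under the basis named above (delivered sums recover each target exact up to rounding of places):
  SiO2: 32.33·0.6349 + 88.94·0.9950 = 109.0 lb (target 109.0 lb)
  MgO: 32.33·0.3158 = 10.21 lb (target 10.21 lb)
  K2O: 16.52·0.6830 = 11.28 lb (target 11.28 lb)
  SrO: 43.01·0.7016 = 30.18 lb (target 30.18 lb)
  Al2O3: 50.23·0.9960 + 88.94·0.003000 = 50.30 lb (target 50.30 lb)
  PbO: 39.96·0.9767 = 39.03 lb (target 39.02 lb)
Glass-mass bookkeeping: net batch after ignition = 250.0 lb (summing oxide targets gives 250.0 lb; versus the stated basis of 250.0 lb — a pure rounding effect).
Batch grand total — Σ batch = 271.0 lb; Σ batch·LOI gives LOI loss = 20.97 lb; yield: glass divided by total = 92.26%.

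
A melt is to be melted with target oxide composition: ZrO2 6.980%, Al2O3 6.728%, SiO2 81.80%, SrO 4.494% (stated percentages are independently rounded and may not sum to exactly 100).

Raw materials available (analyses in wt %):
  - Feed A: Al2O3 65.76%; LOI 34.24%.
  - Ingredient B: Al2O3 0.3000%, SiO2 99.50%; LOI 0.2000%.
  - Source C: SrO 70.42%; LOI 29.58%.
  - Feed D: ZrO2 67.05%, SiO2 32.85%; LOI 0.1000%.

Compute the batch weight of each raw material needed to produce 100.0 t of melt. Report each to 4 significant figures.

Batch per 100.0 t melt:
  Feed A: 9.872 t
  Ingredient B: 78.77 t
  Source C: 6.382 t
  Feed D: 10.41 t
Total batch = 105.4 t; LOI loss = 5.436 t; yield = 94.84%

Intermediates appear with 4-significant-digit rounding in the printout — every computation keeps exact precision end to end; each reported number is rounded exactly once — the derived quantities, including net glass mass, the four compositions, the totals, ignition loss, yield, are re-derived from the weighed amounts for 100.0 t of glass at full float precision, exactly as shown in problem or answer.
Oxide mass targets, per 100.0 t melt:
  ZrO2: 6.980% × 100.0 = 6.980 t
  Al2O3: 6.728% × 100.0 = 6.728 t
  SiO2: 81.80% × 100.0 = 81.80 t
  SrO: 4.494% × 100.0 = 4.494 t
Balance tally, oxide-wise, per the reported batch figures, for the quoted basis mass (sums match the target masses within answer rounding):
  ZrO2: 10.41·0.6705 = 6.980 t (target 6.980 t)
  Al2O3: 9.872·0.6576 + 78.77·0.003000 = 6.728 t (target 6.728 t)
  SiO2: 78.77·0.9950 + 10.41·0.3285 = 81.80 t (target 81.80 t)
  SrO: 6.382·0.7042 = 4.494 t (target 4.494 t)
Glass-mass closure: batch Σ − ignition loss = 100.0 t (the Σ of target masses is 100.0 t; against the stated basis, 100.0 t — a pure rounding effect).
Summing the batch: Σ batch = 105.4 t; the LOI term Σ batch·LOI equals 5.436 t; yield, glass over the total, = 94.84%.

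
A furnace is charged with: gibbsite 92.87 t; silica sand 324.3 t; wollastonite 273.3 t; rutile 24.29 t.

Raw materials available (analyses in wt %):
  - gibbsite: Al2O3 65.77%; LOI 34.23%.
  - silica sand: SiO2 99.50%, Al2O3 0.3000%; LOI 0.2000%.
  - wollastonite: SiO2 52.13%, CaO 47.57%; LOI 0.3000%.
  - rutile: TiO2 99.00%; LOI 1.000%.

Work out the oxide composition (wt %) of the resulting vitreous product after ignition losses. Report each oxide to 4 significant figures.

Intermediates are rounded off to 4 significant digits when quoted — each numeric step keeps exact precision end to end; every reported figure takes a single rounding. Derived quantities (the yield, four oxide percentages, ignition loss, net glass mass, the totals) are rebuilt starting from the weights at 681.3 t of glass at full float precision, as they appear in either problem or answer.
Per-oxide mass from batch:
  SiO2: 324.3·0.9950 + 273.3·0.5213 = 465.1 t
  Al2O3: 92.87·0.6577 + 324.3·0.003000 = 62.05 t
  CaO: 273.3·0.4757 = 130.0 t
  TiO2: 24.29·0.9900 = 24.05 t
LOI: 92.87·0.3423 + 324.3·0.002000 + 273.3·0.003000 + 24.29·0.01000 = 33.50 t
Net of LOI, the glass mass = 714.8 − 33.50 = 681.3 t (matching Σ of the oxides)
each oxide over glass, ×100, is wt %

Glass mass = 681.3 t (batch 714.8 − LOI 33.50).
Composition: SiO2 68.28%, Al2O3 9.109%, CaO 19.08%, TiO2 3.530%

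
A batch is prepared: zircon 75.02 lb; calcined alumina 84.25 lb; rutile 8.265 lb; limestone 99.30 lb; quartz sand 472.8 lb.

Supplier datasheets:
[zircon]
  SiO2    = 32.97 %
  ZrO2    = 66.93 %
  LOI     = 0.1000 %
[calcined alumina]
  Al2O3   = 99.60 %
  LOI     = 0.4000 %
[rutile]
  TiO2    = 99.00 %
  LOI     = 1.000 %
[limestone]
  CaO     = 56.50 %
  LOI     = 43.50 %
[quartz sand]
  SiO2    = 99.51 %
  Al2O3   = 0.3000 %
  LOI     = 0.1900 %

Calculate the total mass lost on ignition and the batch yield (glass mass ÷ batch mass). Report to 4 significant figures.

In-progress results appear rounded to four significant digits when written out; the working math holds full precision all the way through; each reported result takes just one rounding; derived quantities are recomputed at full float precision (net glass mass, the totals, the yield, five oxide percentages, ignition loss) using the weight values on 695.0 lb of glass exactly as printed in question or answer.
Loss on ignition, line by line:
  zircon: 75.02 × 0.001000 = 0.07502 lb
  calcined alumina: 84.25 × 0.004000 = 0.3370 lb
  rutile: 8.265 × 0.01000 = 0.08265 lb
  limestone: 99.30 × 0.4350 = 43.20 lb
  quartz sand: 472.8 × 0.001900 = 0.8983 lb
Total LOI = 44.59 lb
Glass = batch − LOI = 739.6 − 44.59 = 695.0 lb

LOI loss = 44.59 lb; glass = 695.0 lb; yield = 93.97%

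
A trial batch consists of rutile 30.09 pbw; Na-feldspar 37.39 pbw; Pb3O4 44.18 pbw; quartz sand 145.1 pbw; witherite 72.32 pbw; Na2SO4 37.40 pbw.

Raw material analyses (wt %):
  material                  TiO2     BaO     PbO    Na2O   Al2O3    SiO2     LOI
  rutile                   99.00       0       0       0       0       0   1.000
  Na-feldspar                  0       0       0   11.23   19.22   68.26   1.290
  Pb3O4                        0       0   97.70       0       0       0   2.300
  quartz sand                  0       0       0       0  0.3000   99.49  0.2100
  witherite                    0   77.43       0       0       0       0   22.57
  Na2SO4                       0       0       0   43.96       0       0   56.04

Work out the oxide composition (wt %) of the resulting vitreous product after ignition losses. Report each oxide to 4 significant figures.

Working values appear, rounded to 4 significant figures, between the steps; all internal work holds exact precision at every stage — a single rounding completes each reported value. All derived quantities, which include the totals, the six compositions, glass mass, the yield, ignition loss, are computed at full float precision, exactly as printed in the question or the answer, from the batch weights on 327.1 pbw of glass.
Mass of each oxide from the mix:
  TiO2: 30.09·0.9900 = 29.79 pbw
  BaO: 72.32·0.7743 = 56.00 pbw
  PbO: 44.18·0.9770 = 43.16 pbw
  Na2O: 37.39·0.1123 + 37.40·0.4396 = 20.64 pbw
  Al2O3: 37.39·0.1922 + 145.1·0.003000 = 7.622 pbw
  SiO2: 37.39·0.6826 + 145.1·0.9949 = 169.9 pbw
LOI: 30.09·0.01000 + 37.39·0.01290 + 44.18·0.02300 + 145.1·0.002100 + 72.32·0.2257 + 37.40·0.5604 = 39.39 pbw
Glass mass = batch − LOI = 366.5 − 39.39 = 327.1 pbw (= Σ oxide masses)
each oxide over glass, ×100, is wt %

Glass mass = 327.1 pbw (batch 366.5 − LOI 39.39).
Composition: TiO2 9.107%, BaO 17.12%, PbO 13.20%, Na2O 6.310%, Al2O3 2.330%, SiO2 51.94%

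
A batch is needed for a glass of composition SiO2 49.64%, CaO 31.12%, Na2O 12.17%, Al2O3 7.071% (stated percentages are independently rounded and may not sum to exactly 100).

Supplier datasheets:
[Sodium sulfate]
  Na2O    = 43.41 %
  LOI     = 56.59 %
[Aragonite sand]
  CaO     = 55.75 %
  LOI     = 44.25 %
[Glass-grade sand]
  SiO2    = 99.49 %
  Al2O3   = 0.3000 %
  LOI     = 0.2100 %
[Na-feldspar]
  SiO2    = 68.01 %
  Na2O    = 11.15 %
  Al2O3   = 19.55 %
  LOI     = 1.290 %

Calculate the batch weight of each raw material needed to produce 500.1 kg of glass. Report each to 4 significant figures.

Intermediates are shown, rounded to 4 significant digits, across the worked steps — each numeric step keeps full float precision through the solve. Each reported number takes a single rounding; the derived quantities (the four compositions, glass mass, ignition loss, totals, yield) are re-derived using the weight values at 500.1 kg of glass in exact precision precisely as stated by problem or answer.
Target masses of each oxide per 500.1 kg glass:
  SiO2: 49.64% × 500.1 = 248.2 kg
  CaO: 31.12% × 500.1 = 155.6 kg
  Na2O: 12.17% × 500.1 = 60.86 kg
  Al2O3: 7.071% × 500.1 = 35.36 kg
Per-oxide balance check from the weights as reported, under the basis named above (sums match the target masses inside rounding margins):
  SiO2: 127.2·0.9949 + 178.9·0.6801 = 248.2 kg (target 248.2 kg)
  CaO: 279.2·0.5575 = 155.7 kg (target 155.6 kg)
  Na2O: 94.24·0.4341 + 178.9·0.1115 = 60.86 kg (target 60.86 kg)
  Al2O3: 127.2·0.003000 + 178.9·0.1955 = 35.36 kg (target 35.36 kg)
The glass-mass cross-check: whole batch net of LOI = 500.1 kg (the targets, summed, come to 500.1 kg; the stated basis being 500.1 kg — gaps are rounding artifacts).
Whole-batch sum: Σ batch = 679.5 kg; loss to ignition Σ batch·LOI = 179.5 kg; yield, glass over the total, = 73.59%.

Batch per 500.1 kg glass:
  Sodium sulfate: 94.24 kg
  Aragonite sand: 279.2 kg
  Glass-grade sand: 127.2 kg
  Na-feldspar: 178.9 kg
Total batch = 679.5 kg; LOI loss = 179.5 kg; yield = 73.59%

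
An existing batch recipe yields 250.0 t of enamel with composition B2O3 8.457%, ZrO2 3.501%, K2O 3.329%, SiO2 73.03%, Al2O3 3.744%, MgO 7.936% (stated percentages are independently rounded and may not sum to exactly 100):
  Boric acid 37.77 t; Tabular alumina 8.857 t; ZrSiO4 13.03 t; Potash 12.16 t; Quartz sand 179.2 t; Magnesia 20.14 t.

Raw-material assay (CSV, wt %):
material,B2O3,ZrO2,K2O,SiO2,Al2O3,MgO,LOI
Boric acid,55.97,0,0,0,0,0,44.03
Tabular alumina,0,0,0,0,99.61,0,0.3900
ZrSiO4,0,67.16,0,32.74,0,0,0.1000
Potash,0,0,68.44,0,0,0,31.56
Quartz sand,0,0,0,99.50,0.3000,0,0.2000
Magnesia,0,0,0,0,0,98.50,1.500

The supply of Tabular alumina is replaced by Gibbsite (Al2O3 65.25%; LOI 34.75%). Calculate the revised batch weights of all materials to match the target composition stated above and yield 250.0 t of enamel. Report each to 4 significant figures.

Each numeric step holds exact precision through every step. Working values are displayed, with 4-significant-digit rounding, across the worked steps. Exactly one rounding is applied to each reported value; derived quantities, including six oxide percentages, yield, the totals, LOI, glass mass, are rebuilt using the weight values at 250.0 t of glass in full float precision as given in question or answer.
Target oxide masses per 250.0 t enamel:
  B2O3: 8.457% × 250.0 = 21.14 t
  ZrO2: 3.501% × 250.0 = 8.752 t
  K2O: 3.329% × 250.0 = 8.322 t
  SiO2: 73.03% × 250.0 = 182.6 t
  Al2O3: 3.744% × 250.0 = 9.360 t
  MgO: 7.936% × 250.0 = 19.84 t
Oxide-by-oxide audit from the weights as reported, on the stated basis (sum by sum, the targets are met exact up to rounding of places):
  B2O3: 37.77·0.5597 = 21.14 t (target 21.14 t)
  ZrO2: 13.03·0.6716 = 8.751 t (target 8.752 t)
  K2O: 12.16·0.6844 = 8.322 t (target 8.322 t)
  SiO2: 13.03·0.3274 + 179.2·0.9950 = 182.6 t (target 182.6 t)
  Al2O3: 13.52·0.6525 + 179.2·0.003000 = 9.359 t (target 9.360 t)
  MgO: 20.14·0.9850 = 19.84 t (target 19.84 t)
The glass-mass cross-check: Σ batch − LOI loss = 250.0 t (summing oxide targets gives 250.0 t; against the stated basis, 250.0 t — a pure rounding effect).
Batch grand total — Σ batch = 275.8 t; ignition loss, Σ(batch × LOI) = 25.84 t; yield, glass over the total, = 90.63%.

Revised batch per 250.0 t enamel:
  Boric acid: 37.77 t
  Gibbsite: 13.52 t
  ZrSiO4: 13.03 t
  Potash: 12.16 t
  Quartz sand: 179.2 t
  Magnesia: 20.14 t
Total batch = 275.8 t; LOI loss = 25.84 t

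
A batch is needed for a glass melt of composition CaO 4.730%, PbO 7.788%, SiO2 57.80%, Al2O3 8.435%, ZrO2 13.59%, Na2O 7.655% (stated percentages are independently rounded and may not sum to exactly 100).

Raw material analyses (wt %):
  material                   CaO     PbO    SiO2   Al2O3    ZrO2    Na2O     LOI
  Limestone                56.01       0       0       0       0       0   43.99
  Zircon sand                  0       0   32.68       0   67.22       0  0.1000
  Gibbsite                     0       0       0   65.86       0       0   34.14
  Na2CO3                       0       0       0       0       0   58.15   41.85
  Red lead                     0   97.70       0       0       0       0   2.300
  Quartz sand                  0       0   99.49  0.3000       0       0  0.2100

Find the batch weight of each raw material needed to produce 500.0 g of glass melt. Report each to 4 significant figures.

The intermediate values appear rounded off to 4 significant digits across the worked steps. The working math keeps full precision at every stage. Every reported number sees exactly one rounding — all derived quantities, including six oxide percentages, net glass mass, yield, totals, LOI, are rebuilt using the weight values per 500.0 g of glass in full precision, as given in the question or the answer.
Oxide mass targets, per 500.0 g glass melt:
  CaO: 4.730% × 500.0 = 23.65 g
  PbO: 7.788% × 500.0 = 38.94 g
  SiO2: 57.80% × 500.0 = 289.0 g
  Al2O3: 8.435% × 500.0 = 42.18 g
  ZrO2: 13.59% × 500.0 = 67.95 g
  Na2O: 7.655% × 500.0 = 38.28 g
Sums-versus-targets review with the batch weights as given, on the stated basis (sums match the target masses given rounding of the digits):
  CaO: 42.22·0.5601 = 23.65 g (target 23.65 g)
  PbO: 39.86·0.9770 = 38.94 g (target 38.94 g)
  SiO2: 101.1·0.3268 + 257.3·0.9949 = 289.0 g (target 289.0 g)
  Al2O3: 62.87·0.6586 + 257.3·0.003000 = 42.18 g (target 42.18 g)
  ZrO2: 101.1·0.6722 = 67.96 g (target 67.95 g)
  Na2O: 65.82·0.5815 = 38.27 g (target 38.28 g)
Auditing the glass mass value: total charge less LOI = 500.0 g (summing oxide targets gives 500.0 g; the stated basis being 500.0 g — gaps are rounding artifacts).
Batch grand total — Σ batch = 569.2 g; loss to ignition Σ batch·LOI = 69.14 g; the yield ratio, glass ÷ batch: 87.85%.

Batch per 500.0 g glass melt:
  Limestone: 42.22 g
  Zircon sand: 101.1 g
  Gibbsite: 62.87 g
  Na2CO3: 65.82 g
  Red lead: 39.86 g
  Quartz sand: 257.3 g
Total batch = 569.2 g; LOI loss = 69.14 g; yield = 87.85%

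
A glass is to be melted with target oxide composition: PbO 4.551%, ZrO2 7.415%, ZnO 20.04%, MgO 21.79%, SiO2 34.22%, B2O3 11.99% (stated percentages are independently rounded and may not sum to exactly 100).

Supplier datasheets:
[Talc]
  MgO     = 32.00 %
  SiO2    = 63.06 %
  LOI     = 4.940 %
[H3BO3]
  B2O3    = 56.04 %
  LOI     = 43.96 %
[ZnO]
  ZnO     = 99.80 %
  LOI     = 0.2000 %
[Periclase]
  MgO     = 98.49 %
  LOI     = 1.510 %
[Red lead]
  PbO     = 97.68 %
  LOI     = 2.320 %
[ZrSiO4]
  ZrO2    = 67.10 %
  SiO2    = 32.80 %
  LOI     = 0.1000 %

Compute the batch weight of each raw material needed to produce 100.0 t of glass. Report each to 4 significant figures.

Batch per 100.0 t glass:
  Talc: 48.52 t
  H3BO3: 21.40 t
  ZnO: 20.08 t
  Periclase: 6.360 t
  Red lead: 4.659 t
  ZrSiO4: 11.05 t
Total batch = 112.1 t; LOI loss = 12.06 t; yield = 89.24%

Each numeric step keeps full float precision at every stage. Intermediates are shown (rounded to 4 significant digits) across the worked steps; each reported number is rounded once only. The derived quantities are carried at exact precision (net glass mass, the totals, LOI, the six compositions, the yield) starting from the weights for 100.0 t of glass, as they appear in the problem or answer text.
Oxide mass targets, per 100.0 t glass:
  PbO: 4.551% × 100.0 = 4.551 t
  ZrO2: 7.415% × 100.0 = 7.415 t
  ZnO: 20.04% × 100.0 = 20.04 t
  MgO: 21.79% × 100.0 = 21.79 t
  SiO2: 34.22% × 100.0 = 34.22 t
  B2O3: 11.99% × 100.0 = 11.99 t
Oxide-by-oxide audit on the weights just shown, relative to the basis at hand (summed amounts equal target values net of answer rounding effects):
  PbO: 4.659·0.9768 = 4.551 t (target 4.551 t)
  ZrO2: 11.05·0.6710 = 7.415 t (target 7.415 t)
  ZnO: 20.08·0.9980 = 20.04 t (target 20.04 t)
  MgO: 48.52·0.3200 + 6.360·0.9849 = 21.79 t (target 21.79 t)
  SiO2: 48.52·0.6306 + 11.05·0.3280 = 34.22 t (target 34.22 t)
  B2O3: 21.40·0.5604 = 11.99 t (target 11.99 t)
Mass balance on the glass: total charge less LOI = 100.0 t (oxide target masses add up to 100.0 t; versus the stated basis of 100.0 t — differing by rounding only).
Adding the batch up: Σ batch = 112.1 t; LOI removed, Σ of batch·LOI: 12.06 t; yield: glass divided by total = 89.24%.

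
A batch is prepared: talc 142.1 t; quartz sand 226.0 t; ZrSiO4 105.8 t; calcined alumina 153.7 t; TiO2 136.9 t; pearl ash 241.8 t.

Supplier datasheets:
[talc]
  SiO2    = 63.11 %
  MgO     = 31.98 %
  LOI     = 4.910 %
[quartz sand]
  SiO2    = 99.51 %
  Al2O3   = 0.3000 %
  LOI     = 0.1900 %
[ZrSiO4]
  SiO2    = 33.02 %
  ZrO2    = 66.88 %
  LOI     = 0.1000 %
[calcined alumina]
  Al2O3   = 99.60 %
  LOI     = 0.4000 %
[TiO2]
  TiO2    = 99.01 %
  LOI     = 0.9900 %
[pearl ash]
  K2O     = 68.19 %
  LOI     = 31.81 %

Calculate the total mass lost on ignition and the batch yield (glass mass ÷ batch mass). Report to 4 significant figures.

LOI loss = 86.40 t; glass = 919.9 t; yield = 91.41%

Every computation maintains full precision at all times. Intermediates are printed rounded to four significant digits on the page; every reported number receives exactly one rounding. Derived quantities (the yield, the totals, net glass mass, LOI, the six compositions) are rebuilt from the batch weights on 919.9 t of glass in full float precision, precisely as stated by question or answer.
Material-by-material LOI:
  talc: 142.1 × 0.04910 = 6.977 t
  quartz sand: 226.0 × 0.001900 = 0.4294 t
  ZrSiO4: 105.8 × 0.001000 = 0.1058 t
  calcined alumina: 153.7 × 0.004000 = 0.6148 t
  TiO2: 136.9 × 0.009900 = 1.355 t
  pearl ash: 241.8 × 0.3181 = 76.92 t
Total LOI = 86.40 t
Glass = batch − LOI = 1006 − 86.40 = 919.9 t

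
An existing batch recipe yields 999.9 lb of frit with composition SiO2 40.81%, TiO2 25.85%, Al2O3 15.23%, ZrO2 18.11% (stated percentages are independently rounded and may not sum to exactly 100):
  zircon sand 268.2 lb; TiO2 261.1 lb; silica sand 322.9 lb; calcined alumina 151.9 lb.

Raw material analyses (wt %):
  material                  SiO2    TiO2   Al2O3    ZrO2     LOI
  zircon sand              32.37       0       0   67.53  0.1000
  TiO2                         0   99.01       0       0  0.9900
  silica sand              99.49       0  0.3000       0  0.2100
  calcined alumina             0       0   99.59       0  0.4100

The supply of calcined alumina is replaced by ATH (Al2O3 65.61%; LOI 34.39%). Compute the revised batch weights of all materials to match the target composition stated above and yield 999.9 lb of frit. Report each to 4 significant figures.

Revised batch per 999.9 lb frit:
  zircon sand: 268.2 lb
  TiO2: 261.1 lb
  silica sand: 322.9 lb
  ATH: 230.6 lb
Total batch = 1083 lb; LOI loss = 82.83 lb

Values along the way are printed (rounded to 4 significant figures) across the worked steps; exact precision is maintained through every step — a single rounding finalizes each reported figure; the derived quantities (totals, ignition loss, four oxide percentages, net glass mass, yield) are computed from the batch weights at 999.9 lb of glass at exact precision, precisely as stated by problem or answer.
Target oxide masses per 999.9 lb frit:
  SiO2: 40.81% × 999.9 = 408.1 lb
  TiO2: 25.85% × 999.9 = 258.5 lb
  Al2O3: 15.23% × 999.9 = 152.3 lb
  ZrO2: 18.11% × 999.9 = 181.1 lb
Balance tally, oxide-wise, on the weights just shown, versus the basis set out (every target is met by its sum given rounding of the digits):
  SiO2: 268.2·0.3237 + 322.9·0.9949 = 408.1 lb (target 408.1 lb)
  TiO2: 261.1·0.9901 = 258.5 lb (target 258.5 lb)
  Al2O3: 322.9·0.003000 + 230.6·0.6561 = 152.3 lb (target 152.3 lb)
  ZrO2: 268.2·0.6753 = 181.1 lb (target 181.1 lb)
Glass-mass sanity pass: batch total minus LOI = 1000 lb (the Σ of target masses is 999.9 lb; against the stated basis, 999.9 lb — differing by rounding only).
Batch grand total — Σ batch = 1083 lb; loss to ignition Σ batch·LOI = 82.83 lb; yield, glass over the total, = 92.35%.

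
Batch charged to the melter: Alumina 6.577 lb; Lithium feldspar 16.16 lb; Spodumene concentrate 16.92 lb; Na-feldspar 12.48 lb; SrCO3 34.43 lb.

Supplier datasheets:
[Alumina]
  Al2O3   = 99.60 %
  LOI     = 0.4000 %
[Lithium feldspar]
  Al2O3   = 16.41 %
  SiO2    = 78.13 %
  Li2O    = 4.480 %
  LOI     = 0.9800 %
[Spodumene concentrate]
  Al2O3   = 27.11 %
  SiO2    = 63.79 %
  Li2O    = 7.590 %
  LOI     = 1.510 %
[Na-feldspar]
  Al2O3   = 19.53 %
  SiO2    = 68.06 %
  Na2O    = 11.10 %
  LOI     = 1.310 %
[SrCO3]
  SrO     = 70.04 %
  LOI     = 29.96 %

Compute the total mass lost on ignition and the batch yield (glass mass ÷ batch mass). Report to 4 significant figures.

LOI loss = 10.92 lb; glass = 75.65 lb; yield = 87.39%

Every computation carries full precision through every step; values along the way appear rounded to 4 significant figures alongside each step — a single rounding completes every reported number — derived quantities (yield, net glass mass, totals, ignition loss, the five compositions) are computed starting from the weights per 75.65 lb of glass in full float precision, as set out in either problem or answer.
Ignition loss by material:
  Alumina: 6.577 × 0.004000 = 0.02631 lb
  Lithium feldspar: 16.16 × 0.009800 = 0.1584 lb
  Spodumene concentrate: 16.92 × 0.01510 = 0.2555 lb
  Na-feldspar: 12.48 × 0.01310 = 0.1635 lb
  SrCO3: 34.43 × 0.2996 = 10.32 lb
Total LOI = 10.92 lb
Glass = batch − LOI = 86.57 − 10.92 = 75.65 lb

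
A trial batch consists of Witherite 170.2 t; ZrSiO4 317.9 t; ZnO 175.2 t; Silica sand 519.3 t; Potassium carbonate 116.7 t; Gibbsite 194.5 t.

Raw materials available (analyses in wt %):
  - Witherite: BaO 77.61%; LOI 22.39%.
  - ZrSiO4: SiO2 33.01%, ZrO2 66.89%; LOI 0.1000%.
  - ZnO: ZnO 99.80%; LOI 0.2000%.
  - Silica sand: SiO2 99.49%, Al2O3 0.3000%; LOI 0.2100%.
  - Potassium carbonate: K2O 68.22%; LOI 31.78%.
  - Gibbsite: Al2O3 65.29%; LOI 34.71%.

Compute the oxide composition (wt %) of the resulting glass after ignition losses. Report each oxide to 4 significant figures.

Glass mass = 1349 t (batch 1494 − LOI 144.5).
Composition: ZnO 12.96%, SiO2 46.07%, K2O 5.900%, Al2O3 9.527%, ZrO2 15.76%, BaO 9.789%

Intermediates appear, with 4-significant-digit rounding, on the page. The working math keeps full precision from first step to last. Each reported number undergoes a single rounding. The derived quantities (net glass mass, totals, ignition loss, six oxide percentages, the yield) are re-derived in full float precision from the weighed amounts at 1349 t of glass, exactly as printed in problem or answer.
What the batch supplies per oxide:
  ZnO: 175.2·0.9980 = 174.8 t
  SiO2: 317.9·0.3301 + 519.3·0.9949 = 621.6 t
  K2O: 116.7·0.6822 = 79.61 t
  Al2O3: 519.3·0.003000 + 194.5·0.6529 = 128.5 t
  ZrO2: 317.9·0.6689 = 212.6 t
  BaO: 170.2·0.7761 = 132.1 t
LOI: 170.2·0.2239 + 317.9·0.001000 + 175.2·0.002000 + 519.3·0.002100 + 116.7·0.3178 + 194.5·0.3471 = 144.5 t
The glass mass, total less LOI, = 1494 − 144.5 = 1349 t (equal to the oxide-mass sum)
percent share: oxide ÷ glass, ×100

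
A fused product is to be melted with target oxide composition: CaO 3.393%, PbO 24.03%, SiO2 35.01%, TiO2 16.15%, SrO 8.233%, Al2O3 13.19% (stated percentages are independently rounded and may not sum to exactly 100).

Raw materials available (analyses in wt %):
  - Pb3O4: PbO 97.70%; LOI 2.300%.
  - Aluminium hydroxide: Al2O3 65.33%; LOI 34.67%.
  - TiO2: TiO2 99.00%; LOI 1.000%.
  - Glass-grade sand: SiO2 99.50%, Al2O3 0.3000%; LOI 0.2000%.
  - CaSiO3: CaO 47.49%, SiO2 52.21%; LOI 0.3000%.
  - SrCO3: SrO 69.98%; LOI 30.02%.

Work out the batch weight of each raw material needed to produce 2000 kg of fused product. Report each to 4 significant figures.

Mid-chain values are printed rounded to 4 significant digits alongside each step — all arithmetic carries full precision from start to finish; every reported number takes just one rounding; all derived quantities are re-derived at exact precision (LOI, the totals, six oxide percentages, the yield, glass mass) starting from the weights at 2000 kg of glass as written in the question or the answer.
Target masses of each oxide per 2000 kg fused product:
  CaO: 3.393% × 2000 = 67.86 kg
  PbO: 24.03% × 2000 = 480.6 kg
  SiO2: 35.01% × 2000 = 700.2 kg
  TiO2: 16.15% × 2000 = 323.0 kg
  SrO: 8.233% × 2000 = 164.7 kg
  Al2O3: 13.19% × 2000 = 263.8 kg
Checking each oxide sum given the weights on record, under the basis named above (target by target, the sums agree exact up to rounding of places):
  CaO: 142.9·0.4749 = 67.86 kg (target 67.86 kg)
  PbO: 491.9·0.9770 = 480.6 kg (target 480.6 kg)
  SiO2: 628.7·0.9950 + 142.9·0.5221 = 700.2 kg (target 700.2 kg)
  TiO2: 326.3·0.9900 = 323.0 kg (target 323.0 kg)
  SrO: 235.3·0.6998 = 164.7 kg (target 164.7 kg)
  Al2O3: 400.9·0.6533 + 628.7·0.003000 = 263.8 kg (target 263.8 kg)
Glass-mass bookkeeping: batch total minus LOI = 2000 kg (per-oxide target masses sum to 2000 kg; versus the stated basis of 2000 kg — deltas are rounding alone).
Summing the batch: Σ batch = 2226 kg; LOI loss = Σ batch·LOI = 225.9 kg; glass ÷ batch gives a yield of 89.85%.

Batch per 2000 kg fused product:
  Pb3O4: 491.9 kg
  Aluminium hydroxide: 400.9 kg
  TiO2: 326.3 kg
  Glass-grade sand: 628.7 kg
  CaSiO3: 142.9 kg
  SrCO3: 235.3 kg
Total batch = 2226 kg; LOI loss = 225.9 kg; yield = 89.85%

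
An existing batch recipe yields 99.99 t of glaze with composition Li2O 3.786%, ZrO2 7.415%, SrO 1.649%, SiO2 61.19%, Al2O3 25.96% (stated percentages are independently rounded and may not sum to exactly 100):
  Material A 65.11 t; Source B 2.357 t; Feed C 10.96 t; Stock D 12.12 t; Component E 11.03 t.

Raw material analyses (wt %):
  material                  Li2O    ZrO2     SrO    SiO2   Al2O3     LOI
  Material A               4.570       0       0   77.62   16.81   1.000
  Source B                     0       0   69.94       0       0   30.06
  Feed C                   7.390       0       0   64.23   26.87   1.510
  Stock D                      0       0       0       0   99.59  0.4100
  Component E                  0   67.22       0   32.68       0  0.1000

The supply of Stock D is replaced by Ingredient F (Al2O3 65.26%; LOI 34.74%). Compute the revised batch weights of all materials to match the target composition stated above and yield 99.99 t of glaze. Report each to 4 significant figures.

The intermediate values appear, with 4-significant-figure rounding, in the printout; all arithmetic runs at full precision throughout. Every reported result receives exactly one rounding — all derived quantities, which include the yield, the five compositions, totals, LOI, glass mass, are re-derived at full float precision, as they appear in either problem or answer, starting from the weights for 99.99 t of glass.
The oxide mass targets at 99.99 t glaze:
  Li2O: 3.786% × 99.99 = 3.786 t
  ZrO2: 7.415% × 99.99 = 7.414 t
  SrO: 1.649% × 99.99 = 1.649 t
  SiO2: 61.19% × 99.99 = 61.18 t
  Al2O3: 25.96% × 99.99 = 25.96 t
Verifying the oxide balance on the weights just shown, on the stated basis (oxide sums agree with the targets up to rounding of the answer):
  Li2O: 65.11·0.04570 + 10.96·0.07390 = 3.785 t (target 3.786 t)
  ZrO2: 11.03·0.6722 = 7.414 t (target 7.414 t)
  SrO: 2.357·0.6994 = 1.648 t (target 1.649 t)
  SiO2: 65.11·0.7762 + 10.96·0.6423 + 11.03·0.3268 = 61.18 t (target 61.18 t)
  Al2O3: 65.11·0.1681 + 10.96·0.2687 + 18.49·0.6526 = 25.96 t (target 25.96 t)
Glass-mass bookkeeping: Σ batch − LOI loss = 99.99 t (summing oxide targets gives 99.99 t; versus the stated basis of 99.99 t — a pure rounding effect).
Summing the batch: Σ batch = 107.9 t; ignition loss, Σ(batch × LOI) = 7.960 t; the yield ratio, glass ÷ batch: 92.63%.

Revised batch per 99.99 t glaze:
  Material A: 65.11 t
  Source B: 2.357 t
  Feed C: 10.96 t
  Ingredient F: 18.49 t
  Component E: 11.03 t
Total batch = 107.9 t; LOI loss = 7.960 t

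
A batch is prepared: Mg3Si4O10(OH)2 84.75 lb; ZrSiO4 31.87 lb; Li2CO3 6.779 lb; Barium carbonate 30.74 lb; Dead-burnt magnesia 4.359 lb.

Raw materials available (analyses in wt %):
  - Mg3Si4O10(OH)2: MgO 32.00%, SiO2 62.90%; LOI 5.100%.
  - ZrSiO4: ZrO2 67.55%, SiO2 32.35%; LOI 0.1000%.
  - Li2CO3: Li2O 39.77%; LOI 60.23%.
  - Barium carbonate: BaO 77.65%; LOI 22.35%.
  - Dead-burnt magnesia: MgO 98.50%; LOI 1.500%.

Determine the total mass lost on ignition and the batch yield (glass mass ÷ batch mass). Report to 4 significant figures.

LOI loss = 15.37 lb; glass = 143.1 lb; yield = 90.30%

In-progress results are printed rounded to 4 significant digits within the worked lines — the working math maintains full precision end to end — every reported figure takes just one rounding. All derived quantities are computed at full float precision (glass mass, yield, the totals, five oxide percentages, ignition loss) from the batch weights for 143.1 lb of glass as they appear in the problem or the answer.
Material-by-material LOI:
  Mg3Si4O10(OH)2: 84.75 × 0.05100 = 4.322 lb
  ZrSiO4: 31.87 × 0.001000 = 0.03187 lb
  Li2CO3: 6.779 × 0.6023 = 4.083 lb
  Barium carbonate: 30.74 × 0.2235 = 6.870 lb
  Dead-burnt magnesia: 4.359 × 0.01500 = 0.06538 lb
Total LOI = 15.37 lb
Glass = batch − LOI = 158.5 − 15.37 = 143.1 lb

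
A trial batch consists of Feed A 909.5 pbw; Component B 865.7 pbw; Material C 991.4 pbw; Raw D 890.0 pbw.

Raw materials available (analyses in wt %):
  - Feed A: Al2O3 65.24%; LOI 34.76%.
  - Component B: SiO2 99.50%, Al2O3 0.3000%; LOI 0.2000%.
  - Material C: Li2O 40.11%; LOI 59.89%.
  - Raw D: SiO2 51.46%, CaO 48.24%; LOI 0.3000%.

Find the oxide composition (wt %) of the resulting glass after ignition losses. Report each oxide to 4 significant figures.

Every computation runs at full precision through every step — in-progress results are shown, with 4-significant-digit rounding, across the worked steps; exactly one rounding lands on each reported number; all derived quantities, including ignition loss, net glass mass, the yield, the four compositions, totals, are recomputed starting from the weights per 2742 pbw of glass in full float precision, as they appear in the problem or the answer.
Delivered oxide masses:
  SiO2: 865.7·0.9950 + 890.0·0.5146 = 1319 pbw
  CaO: 890.0·0.4824 = 429.3 pbw
  Al2O3: 909.5·0.6524 + 865.7·0.003000 = 596.0 pbw
  Li2O: 991.4·0.4011 = 397.7 pbw
LOI: 909.5·0.3476 + 865.7·0.002000 + 991.4·0.5989 + 890.0·0.003000 = 914.3 pbw
The glass mass, total less LOI, = 3657 − 914.3 = 2742 pbw (consistent with Σ oxide mass)
percent by weight: oxide/glass ×100

Glass mass = 2742 pbw (batch 3657 − LOI 914.3).
Composition: SiO2 48.11%, CaO 15.66%, Al2O3 21.73%, Li2O 14.50%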